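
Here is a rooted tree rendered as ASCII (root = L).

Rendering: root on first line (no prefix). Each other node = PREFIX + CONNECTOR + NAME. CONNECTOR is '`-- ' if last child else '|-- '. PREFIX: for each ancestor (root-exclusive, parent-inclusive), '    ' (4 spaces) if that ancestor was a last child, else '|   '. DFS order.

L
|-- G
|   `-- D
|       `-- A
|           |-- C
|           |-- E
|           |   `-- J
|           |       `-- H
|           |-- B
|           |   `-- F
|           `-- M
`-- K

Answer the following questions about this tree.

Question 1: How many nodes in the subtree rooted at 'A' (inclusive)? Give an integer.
Answer: 8

Derivation:
Subtree rooted at A contains: A, B, C, E, F, H, J, M
Count = 8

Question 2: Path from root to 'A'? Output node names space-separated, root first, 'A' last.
Answer: L G D A

Derivation:
Walk down from root: L -> G -> D -> A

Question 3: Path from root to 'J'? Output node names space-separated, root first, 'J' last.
Answer: L G D A E J

Derivation:
Walk down from root: L -> G -> D -> A -> E -> J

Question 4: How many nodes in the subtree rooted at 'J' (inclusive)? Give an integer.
Subtree rooted at J contains: H, J
Count = 2

Answer: 2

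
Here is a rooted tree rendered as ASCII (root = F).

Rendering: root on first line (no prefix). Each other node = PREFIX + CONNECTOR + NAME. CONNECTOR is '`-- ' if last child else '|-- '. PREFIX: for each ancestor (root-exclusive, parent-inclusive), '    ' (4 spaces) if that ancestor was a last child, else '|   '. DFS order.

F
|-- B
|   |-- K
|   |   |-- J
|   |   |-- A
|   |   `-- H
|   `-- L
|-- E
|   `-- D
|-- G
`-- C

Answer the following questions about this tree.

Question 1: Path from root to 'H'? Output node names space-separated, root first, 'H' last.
Answer: F B K H

Derivation:
Walk down from root: F -> B -> K -> H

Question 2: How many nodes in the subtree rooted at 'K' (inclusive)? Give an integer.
Answer: 4

Derivation:
Subtree rooted at K contains: A, H, J, K
Count = 4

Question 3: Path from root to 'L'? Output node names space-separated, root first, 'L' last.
Walk down from root: F -> B -> L

Answer: F B L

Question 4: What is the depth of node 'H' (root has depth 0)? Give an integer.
Answer: 3

Derivation:
Path from root to H: F -> B -> K -> H
Depth = number of edges = 3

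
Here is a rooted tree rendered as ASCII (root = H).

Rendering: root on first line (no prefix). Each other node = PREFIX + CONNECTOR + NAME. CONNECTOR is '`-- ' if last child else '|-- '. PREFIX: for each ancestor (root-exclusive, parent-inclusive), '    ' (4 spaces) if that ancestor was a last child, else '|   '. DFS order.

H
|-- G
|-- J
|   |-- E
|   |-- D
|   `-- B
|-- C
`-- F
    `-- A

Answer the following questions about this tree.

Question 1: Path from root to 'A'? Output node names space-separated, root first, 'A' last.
Answer: H F A

Derivation:
Walk down from root: H -> F -> A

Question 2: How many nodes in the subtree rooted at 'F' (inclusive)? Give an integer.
Subtree rooted at F contains: A, F
Count = 2

Answer: 2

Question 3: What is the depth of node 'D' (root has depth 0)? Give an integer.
Path from root to D: H -> J -> D
Depth = number of edges = 2

Answer: 2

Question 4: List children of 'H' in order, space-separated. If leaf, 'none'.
Answer: G J C F

Derivation:
Node H's children (from adjacency): G, J, C, F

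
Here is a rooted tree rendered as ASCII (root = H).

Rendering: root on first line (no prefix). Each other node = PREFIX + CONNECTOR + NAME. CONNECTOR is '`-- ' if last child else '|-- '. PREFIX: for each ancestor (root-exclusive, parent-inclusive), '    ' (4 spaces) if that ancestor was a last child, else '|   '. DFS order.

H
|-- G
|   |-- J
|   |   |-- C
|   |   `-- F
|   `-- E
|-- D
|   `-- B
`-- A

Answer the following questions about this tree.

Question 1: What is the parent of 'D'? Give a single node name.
Scan adjacency: D appears as child of H

Answer: H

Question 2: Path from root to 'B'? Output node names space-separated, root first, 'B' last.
Answer: H D B

Derivation:
Walk down from root: H -> D -> B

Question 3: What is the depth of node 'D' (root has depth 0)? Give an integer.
Answer: 1

Derivation:
Path from root to D: H -> D
Depth = number of edges = 1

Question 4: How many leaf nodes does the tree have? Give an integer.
Answer: 5

Derivation:
Leaves (nodes with no children): A, B, C, E, F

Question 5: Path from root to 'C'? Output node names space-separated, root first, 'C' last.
Answer: H G J C

Derivation:
Walk down from root: H -> G -> J -> C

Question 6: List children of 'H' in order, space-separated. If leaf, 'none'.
Node H's children (from adjacency): G, D, A

Answer: G D A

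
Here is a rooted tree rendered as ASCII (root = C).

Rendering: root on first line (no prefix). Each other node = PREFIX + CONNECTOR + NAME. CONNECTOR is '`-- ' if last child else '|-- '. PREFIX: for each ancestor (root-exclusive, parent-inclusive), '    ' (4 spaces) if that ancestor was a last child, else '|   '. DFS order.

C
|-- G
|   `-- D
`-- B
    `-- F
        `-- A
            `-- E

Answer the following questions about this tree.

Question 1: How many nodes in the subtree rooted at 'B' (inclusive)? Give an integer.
Subtree rooted at B contains: A, B, E, F
Count = 4

Answer: 4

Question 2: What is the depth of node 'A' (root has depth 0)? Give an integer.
Answer: 3

Derivation:
Path from root to A: C -> B -> F -> A
Depth = number of edges = 3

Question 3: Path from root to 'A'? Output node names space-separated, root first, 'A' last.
Walk down from root: C -> B -> F -> A

Answer: C B F A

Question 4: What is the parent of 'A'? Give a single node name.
Scan adjacency: A appears as child of F

Answer: F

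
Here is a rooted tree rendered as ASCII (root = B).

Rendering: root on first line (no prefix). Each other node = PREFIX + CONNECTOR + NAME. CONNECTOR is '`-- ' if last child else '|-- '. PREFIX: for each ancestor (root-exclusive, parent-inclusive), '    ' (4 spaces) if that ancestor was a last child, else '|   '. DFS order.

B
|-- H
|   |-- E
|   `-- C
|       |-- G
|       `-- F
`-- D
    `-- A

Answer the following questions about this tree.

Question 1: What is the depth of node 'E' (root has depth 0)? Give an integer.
Answer: 2

Derivation:
Path from root to E: B -> H -> E
Depth = number of edges = 2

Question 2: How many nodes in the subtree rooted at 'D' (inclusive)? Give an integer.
Answer: 2

Derivation:
Subtree rooted at D contains: A, D
Count = 2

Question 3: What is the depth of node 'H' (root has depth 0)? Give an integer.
Path from root to H: B -> H
Depth = number of edges = 1

Answer: 1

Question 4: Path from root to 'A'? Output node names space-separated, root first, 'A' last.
Walk down from root: B -> D -> A

Answer: B D A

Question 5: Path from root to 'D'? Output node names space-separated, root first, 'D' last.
Answer: B D

Derivation:
Walk down from root: B -> D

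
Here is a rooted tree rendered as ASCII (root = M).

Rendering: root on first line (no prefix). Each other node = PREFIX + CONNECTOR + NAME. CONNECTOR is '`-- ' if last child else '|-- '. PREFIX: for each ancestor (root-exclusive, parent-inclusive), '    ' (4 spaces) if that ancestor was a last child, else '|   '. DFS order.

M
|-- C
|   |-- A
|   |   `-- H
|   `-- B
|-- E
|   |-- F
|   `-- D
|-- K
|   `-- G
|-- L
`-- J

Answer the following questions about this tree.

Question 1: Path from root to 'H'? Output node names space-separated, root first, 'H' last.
Walk down from root: M -> C -> A -> H

Answer: M C A H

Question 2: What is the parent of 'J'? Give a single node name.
Answer: M

Derivation:
Scan adjacency: J appears as child of M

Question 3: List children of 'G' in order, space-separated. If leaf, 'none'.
Answer: none

Derivation:
Node G's children (from adjacency): (leaf)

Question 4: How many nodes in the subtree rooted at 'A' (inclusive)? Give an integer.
Answer: 2

Derivation:
Subtree rooted at A contains: A, H
Count = 2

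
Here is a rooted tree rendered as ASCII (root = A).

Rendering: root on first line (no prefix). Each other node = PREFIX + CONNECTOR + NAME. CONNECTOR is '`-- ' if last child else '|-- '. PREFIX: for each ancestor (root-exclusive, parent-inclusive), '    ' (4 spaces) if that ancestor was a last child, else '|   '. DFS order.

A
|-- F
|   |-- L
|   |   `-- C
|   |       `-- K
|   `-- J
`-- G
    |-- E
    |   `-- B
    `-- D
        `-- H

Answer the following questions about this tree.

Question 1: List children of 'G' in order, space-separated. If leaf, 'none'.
Answer: E D

Derivation:
Node G's children (from adjacency): E, D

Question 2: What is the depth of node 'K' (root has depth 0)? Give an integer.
Path from root to K: A -> F -> L -> C -> K
Depth = number of edges = 4

Answer: 4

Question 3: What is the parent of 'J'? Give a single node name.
Answer: F

Derivation:
Scan adjacency: J appears as child of F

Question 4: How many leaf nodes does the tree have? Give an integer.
Leaves (nodes with no children): B, H, J, K

Answer: 4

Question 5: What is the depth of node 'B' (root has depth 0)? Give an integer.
Path from root to B: A -> G -> E -> B
Depth = number of edges = 3

Answer: 3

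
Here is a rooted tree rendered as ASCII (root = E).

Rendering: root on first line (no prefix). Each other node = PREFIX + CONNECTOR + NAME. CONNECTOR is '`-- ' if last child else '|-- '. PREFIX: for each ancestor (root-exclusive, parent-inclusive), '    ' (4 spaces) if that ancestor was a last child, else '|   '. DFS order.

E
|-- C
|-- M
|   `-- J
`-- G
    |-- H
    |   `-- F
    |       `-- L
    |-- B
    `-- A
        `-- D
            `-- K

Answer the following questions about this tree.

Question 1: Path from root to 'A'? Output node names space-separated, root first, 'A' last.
Walk down from root: E -> G -> A

Answer: E G A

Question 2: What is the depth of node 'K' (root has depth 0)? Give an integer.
Path from root to K: E -> G -> A -> D -> K
Depth = number of edges = 4

Answer: 4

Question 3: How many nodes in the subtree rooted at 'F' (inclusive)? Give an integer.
Answer: 2

Derivation:
Subtree rooted at F contains: F, L
Count = 2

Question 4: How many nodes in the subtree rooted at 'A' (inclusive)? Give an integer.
Subtree rooted at A contains: A, D, K
Count = 3

Answer: 3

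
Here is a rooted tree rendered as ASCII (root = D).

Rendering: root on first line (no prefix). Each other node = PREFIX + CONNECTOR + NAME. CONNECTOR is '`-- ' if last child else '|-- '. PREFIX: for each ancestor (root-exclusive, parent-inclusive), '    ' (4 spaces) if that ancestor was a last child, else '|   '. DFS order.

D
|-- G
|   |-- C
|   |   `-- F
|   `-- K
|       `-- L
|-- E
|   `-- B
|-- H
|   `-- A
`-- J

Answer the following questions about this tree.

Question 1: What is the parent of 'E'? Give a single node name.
Scan adjacency: E appears as child of D

Answer: D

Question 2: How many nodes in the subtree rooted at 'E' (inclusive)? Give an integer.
Subtree rooted at E contains: B, E
Count = 2

Answer: 2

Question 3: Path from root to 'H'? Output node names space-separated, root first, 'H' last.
Answer: D H

Derivation:
Walk down from root: D -> H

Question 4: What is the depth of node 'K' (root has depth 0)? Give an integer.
Answer: 2

Derivation:
Path from root to K: D -> G -> K
Depth = number of edges = 2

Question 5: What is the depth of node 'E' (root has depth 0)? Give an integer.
Path from root to E: D -> E
Depth = number of edges = 1

Answer: 1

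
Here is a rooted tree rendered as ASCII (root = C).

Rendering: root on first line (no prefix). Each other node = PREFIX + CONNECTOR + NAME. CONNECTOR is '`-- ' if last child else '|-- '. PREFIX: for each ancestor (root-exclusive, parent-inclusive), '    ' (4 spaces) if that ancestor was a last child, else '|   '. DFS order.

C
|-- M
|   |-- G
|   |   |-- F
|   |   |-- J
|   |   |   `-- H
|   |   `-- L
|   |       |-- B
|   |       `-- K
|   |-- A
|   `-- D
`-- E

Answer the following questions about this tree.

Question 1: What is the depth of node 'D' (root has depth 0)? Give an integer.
Path from root to D: C -> M -> D
Depth = number of edges = 2

Answer: 2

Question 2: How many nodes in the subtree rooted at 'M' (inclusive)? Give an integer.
Answer: 10

Derivation:
Subtree rooted at M contains: A, B, D, F, G, H, J, K, L, M
Count = 10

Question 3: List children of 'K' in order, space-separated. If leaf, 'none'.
Answer: none

Derivation:
Node K's children (from adjacency): (leaf)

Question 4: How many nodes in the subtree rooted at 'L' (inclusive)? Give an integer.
Subtree rooted at L contains: B, K, L
Count = 3

Answer: 3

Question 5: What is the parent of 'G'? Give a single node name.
Answer: M

Derivation:
Scan adjacency: G appears as child of M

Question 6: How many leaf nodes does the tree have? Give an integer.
Leaves (nodes with no children): A, B, D, E, F, H, K

Answer: 7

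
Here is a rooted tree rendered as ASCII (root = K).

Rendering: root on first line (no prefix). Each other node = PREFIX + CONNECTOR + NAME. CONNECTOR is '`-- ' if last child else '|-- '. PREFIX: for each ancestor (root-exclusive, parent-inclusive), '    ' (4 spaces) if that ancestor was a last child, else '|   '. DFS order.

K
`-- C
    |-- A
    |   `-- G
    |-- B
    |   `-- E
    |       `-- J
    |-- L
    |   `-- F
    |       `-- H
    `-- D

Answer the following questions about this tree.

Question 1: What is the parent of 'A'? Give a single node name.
Scan adjacency: A appears as child of C

Answer: C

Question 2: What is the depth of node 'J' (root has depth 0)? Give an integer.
Path from root to J: K -> C -> B -> E -> J
Depth = number of edges = 4

Answer: 4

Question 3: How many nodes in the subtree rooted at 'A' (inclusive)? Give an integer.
Answer: 2

Derivation:
Subtree rooted at A contains: A, G
Count = 2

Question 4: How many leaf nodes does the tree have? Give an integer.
Answer: 4

Derivation:
Leaves (nodes with no children): D, G, H, J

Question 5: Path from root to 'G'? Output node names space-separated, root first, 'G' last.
Answer: K C A G

Derivation:
Walk down from root: K -> C -> A -> G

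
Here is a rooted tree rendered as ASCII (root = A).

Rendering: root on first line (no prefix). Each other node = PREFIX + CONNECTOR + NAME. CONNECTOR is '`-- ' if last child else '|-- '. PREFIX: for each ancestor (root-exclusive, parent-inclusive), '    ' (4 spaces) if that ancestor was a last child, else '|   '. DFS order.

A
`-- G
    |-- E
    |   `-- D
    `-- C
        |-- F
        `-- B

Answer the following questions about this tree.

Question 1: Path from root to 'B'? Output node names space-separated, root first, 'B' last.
Walk down from root: A -> G -> C -> B

Answer: A G C B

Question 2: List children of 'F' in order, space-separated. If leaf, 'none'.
Answer: none

Derivation:
Node F's children (from adjacency): (leaf)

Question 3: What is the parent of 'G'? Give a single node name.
Answer: A

Derivation:
Scan adjacency: G appears as child of A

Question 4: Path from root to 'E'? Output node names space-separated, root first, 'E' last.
Walk down from root: A -> G -> E

Answer: A G E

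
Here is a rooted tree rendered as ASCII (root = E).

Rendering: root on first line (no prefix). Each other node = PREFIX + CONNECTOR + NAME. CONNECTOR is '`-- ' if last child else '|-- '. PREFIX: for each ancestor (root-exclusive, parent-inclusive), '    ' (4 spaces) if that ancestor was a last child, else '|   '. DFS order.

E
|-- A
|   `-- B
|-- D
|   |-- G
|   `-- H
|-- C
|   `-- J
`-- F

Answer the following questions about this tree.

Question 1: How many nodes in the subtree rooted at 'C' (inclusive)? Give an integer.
Subtree rooted at C contains: C, J
Count = 2

Answer: 2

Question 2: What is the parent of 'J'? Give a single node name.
Scan adjacency: J appears as child of C

Answer: C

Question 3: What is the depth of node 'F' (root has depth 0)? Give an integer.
Answer: 1

Derivation:
Path from root to F: E -> F
Depth = number of edges = 1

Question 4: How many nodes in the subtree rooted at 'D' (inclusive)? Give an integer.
Answer: 3

Derivation:
Subtree rooted at D contains: D, G, H
Count = 3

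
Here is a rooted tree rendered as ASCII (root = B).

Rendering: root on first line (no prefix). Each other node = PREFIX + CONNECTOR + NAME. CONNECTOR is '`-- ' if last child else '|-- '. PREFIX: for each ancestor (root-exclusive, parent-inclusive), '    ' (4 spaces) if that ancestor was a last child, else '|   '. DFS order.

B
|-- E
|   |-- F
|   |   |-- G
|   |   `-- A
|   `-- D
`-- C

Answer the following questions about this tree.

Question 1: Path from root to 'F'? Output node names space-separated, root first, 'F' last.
Walk down from root: B -> E -> F

Answer: B E F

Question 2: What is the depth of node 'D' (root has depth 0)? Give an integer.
Answer: 2

Derivation:
Path from root to D: B -> E -> D
Depth = number of edges = 2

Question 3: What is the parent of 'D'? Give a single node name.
Scan adjacency: D appears as child of E

Answer: E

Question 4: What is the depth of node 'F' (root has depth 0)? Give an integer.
Path from root to F: B -> E -> F
Depth = number of edges = 2

Answer: 2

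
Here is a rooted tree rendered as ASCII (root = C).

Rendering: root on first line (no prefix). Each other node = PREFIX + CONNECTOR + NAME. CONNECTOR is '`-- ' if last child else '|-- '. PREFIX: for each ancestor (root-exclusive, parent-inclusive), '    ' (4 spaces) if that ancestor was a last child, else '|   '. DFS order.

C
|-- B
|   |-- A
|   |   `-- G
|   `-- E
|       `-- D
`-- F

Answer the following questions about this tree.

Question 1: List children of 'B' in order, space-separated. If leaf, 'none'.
Node B's children (from adjacency): A, E

Answer: A E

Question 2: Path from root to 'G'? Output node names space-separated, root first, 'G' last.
Walk down from root: C -> B -> A -> G

Answer: C B A G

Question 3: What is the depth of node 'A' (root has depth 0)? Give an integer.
Path from root to A: C -> B -> A
Depth = number of edges = 2

Answer: 2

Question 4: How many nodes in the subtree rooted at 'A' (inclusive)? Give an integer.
Subtree rooted at A contains: A, G
Count = 2

Answer: 2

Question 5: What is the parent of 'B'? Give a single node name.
Answer: C

Derivation:
Scan adjacency: B appears as child of C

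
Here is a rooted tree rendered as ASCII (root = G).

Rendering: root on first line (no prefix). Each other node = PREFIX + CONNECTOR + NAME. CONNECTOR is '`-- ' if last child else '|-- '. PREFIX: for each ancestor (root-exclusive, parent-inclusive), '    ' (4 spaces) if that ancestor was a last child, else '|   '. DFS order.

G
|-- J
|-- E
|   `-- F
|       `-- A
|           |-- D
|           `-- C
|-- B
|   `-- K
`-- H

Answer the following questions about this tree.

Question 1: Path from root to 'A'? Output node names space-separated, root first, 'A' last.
Answer: G E F A

Derivation:
Walk down from root: G -> E -> F -> A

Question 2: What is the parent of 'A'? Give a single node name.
Scan adjacency: A appears as child of F

Answer: F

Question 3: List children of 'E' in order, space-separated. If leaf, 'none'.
Answer: F

Derivation:
Node E's children (from adjacency): F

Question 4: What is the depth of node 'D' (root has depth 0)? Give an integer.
Path from root to D: G -> E -> F -> A -> D
Depth = number of edges = 4

Answer: 4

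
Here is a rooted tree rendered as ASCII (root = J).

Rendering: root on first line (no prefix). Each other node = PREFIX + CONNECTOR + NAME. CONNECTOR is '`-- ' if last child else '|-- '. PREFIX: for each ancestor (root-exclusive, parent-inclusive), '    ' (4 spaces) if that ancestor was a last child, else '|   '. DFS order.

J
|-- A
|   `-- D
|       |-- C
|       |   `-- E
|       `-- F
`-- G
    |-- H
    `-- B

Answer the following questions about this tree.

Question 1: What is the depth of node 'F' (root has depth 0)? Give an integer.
Answer: 3

Derivation:
Path from root to F: J -> A -> D -> F
Depth = number of edges = 3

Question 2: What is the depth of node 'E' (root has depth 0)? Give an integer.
Answer: 4

Derivation:
Path from root to E: J -> A -> D -> C -> E
Depth = number of edges = 4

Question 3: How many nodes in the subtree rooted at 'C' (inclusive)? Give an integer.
Subtree rooted at C contains: C, E
Count = 2

Answer: 2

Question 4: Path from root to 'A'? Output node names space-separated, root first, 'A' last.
Walk down from root: J -> A

Answer: J A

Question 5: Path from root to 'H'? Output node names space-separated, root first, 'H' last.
Walk down from root: J -> G -> H

Answer: J G H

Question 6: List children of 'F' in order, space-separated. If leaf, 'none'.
Node F's children (from adjacency): (leaf)

Answer: none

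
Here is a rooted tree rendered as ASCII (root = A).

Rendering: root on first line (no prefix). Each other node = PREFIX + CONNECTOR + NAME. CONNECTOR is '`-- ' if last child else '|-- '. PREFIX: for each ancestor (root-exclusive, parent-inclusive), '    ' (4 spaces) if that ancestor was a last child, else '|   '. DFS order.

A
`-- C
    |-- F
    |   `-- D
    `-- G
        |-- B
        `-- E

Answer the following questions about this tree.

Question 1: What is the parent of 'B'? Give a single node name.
Answer: G

Derivation:
Scan adjacency: B appears as child of G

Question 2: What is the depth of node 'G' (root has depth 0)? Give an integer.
Answer: 2

Derivation:
Path from root to G: A -> C -> G
Depth = number of edges = 2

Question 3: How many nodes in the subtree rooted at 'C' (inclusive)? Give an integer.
Subtree rooted at C contains: B, C, D, E, F, G
Count = 6

Answer: 6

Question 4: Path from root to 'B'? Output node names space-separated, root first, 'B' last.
Answer: A C G B

Derivation:
Walk down from root: A -> C -> G -> B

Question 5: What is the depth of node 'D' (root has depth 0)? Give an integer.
Answer: 3

Derivation:
Path from root to D: A -> C -> F -> D
Depth = number of edges = 3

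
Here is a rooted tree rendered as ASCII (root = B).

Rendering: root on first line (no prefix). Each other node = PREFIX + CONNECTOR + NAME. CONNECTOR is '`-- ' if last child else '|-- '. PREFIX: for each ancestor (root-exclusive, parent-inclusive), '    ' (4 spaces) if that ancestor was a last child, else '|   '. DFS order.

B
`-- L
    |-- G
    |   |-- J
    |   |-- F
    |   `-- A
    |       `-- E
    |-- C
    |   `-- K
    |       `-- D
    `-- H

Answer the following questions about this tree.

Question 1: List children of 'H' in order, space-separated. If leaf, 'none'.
Node H's children (from adjacency): (leaf)

Answer: none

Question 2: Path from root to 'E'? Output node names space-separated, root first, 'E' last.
Answer: B L G A E

Derivation:
Walk down from root: B -> L -> G -> A -> E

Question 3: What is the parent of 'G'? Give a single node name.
Answer: L

Derivation:
Scan adjacency: G appears as child of L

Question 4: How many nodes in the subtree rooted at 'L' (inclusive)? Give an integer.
Answer: 10

Derivation:
Subtree rooted at L contains: A, C, D, E, F, G, H, J, K, L
Count = 10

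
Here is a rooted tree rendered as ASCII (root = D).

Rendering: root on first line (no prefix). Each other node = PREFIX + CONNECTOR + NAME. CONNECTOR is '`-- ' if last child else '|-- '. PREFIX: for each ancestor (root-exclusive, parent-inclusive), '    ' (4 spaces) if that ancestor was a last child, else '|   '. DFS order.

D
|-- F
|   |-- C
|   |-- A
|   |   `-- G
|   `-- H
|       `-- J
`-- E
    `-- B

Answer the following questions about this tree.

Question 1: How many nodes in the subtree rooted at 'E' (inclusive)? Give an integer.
Subtree rooted at E contains: B, E
Count = 2

Answer: 2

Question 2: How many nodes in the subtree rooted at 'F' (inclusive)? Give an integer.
Answer: 6

Derivation:
Subtree rooted at F contains: A, C, F, G, H, J
Count = 6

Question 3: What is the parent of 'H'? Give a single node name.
Scan adjacency: H appears as child of F

Answer: F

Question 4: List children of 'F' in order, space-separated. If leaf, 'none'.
Node F's children (from adjacency): C, A, H

Answer: C A H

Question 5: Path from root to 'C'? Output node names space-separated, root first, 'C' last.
Answer: D F C

Derivation:
Walk down from root: D -> F -> C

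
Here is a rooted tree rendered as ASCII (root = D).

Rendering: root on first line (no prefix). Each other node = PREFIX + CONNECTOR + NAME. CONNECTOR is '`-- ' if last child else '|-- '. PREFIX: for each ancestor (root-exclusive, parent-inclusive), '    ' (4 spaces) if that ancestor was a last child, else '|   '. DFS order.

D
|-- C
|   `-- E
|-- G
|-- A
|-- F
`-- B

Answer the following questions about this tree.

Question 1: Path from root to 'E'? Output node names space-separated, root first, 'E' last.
Walk down from root: D -> C -> E

Answer: D C E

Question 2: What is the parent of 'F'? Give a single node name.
Answer: D

Derivation:
Scan adjacency: F appears as child of D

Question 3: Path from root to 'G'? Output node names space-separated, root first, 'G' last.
Walk down from root: D -> G

Answer: D G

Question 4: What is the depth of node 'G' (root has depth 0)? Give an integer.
Answer: 1

Derivation:
Path from root to G: D -> G
Depth = number of edges = 1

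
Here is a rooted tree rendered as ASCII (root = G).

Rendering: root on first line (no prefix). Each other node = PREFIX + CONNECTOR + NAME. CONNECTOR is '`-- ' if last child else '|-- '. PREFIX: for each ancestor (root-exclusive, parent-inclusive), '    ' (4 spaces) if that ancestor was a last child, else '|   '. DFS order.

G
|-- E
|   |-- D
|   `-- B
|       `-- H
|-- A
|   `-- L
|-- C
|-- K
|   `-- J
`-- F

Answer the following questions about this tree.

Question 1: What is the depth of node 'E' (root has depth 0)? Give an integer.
Path from root to E: G -> E
Depth = number of edges = 1

Answer: 1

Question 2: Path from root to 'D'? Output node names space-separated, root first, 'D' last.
Answer: G E D

Derivation:
Walk down from root: G -> E -> D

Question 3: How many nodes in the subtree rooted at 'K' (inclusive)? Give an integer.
Subtree rooted at K contains: J, K
Count = 2

Answer: 2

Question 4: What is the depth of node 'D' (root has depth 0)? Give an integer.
Path from root to D: G -> E -> D
Depth = number of edges = 2

Answer: 2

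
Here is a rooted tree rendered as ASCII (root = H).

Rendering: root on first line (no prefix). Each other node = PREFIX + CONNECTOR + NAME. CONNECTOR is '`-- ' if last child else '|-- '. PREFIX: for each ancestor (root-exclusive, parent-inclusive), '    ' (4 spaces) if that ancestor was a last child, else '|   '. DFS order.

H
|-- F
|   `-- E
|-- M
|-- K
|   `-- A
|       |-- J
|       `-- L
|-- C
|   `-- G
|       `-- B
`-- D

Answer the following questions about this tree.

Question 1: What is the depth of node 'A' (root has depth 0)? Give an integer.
Answer: 2

Derivation:
Path from root to A: H -> K -> A
Depth = number of edges = 2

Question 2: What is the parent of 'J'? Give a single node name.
Answer: A

Derivation:
Scan adjacency: J appears as child of A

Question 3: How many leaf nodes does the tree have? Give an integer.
Leaves (nodes with no children): B, D, E, J, L, M

Answer: 6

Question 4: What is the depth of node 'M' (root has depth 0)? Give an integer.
Answer: 1

Derivation:
Path from root to M: H -> M
Depth = number of edges = 1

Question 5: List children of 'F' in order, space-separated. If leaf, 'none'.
Node F's children (from adjacency): E

Answer: E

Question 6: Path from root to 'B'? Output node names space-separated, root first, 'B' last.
Walk down from root: H -> C -> G -> B

Answer: H C G B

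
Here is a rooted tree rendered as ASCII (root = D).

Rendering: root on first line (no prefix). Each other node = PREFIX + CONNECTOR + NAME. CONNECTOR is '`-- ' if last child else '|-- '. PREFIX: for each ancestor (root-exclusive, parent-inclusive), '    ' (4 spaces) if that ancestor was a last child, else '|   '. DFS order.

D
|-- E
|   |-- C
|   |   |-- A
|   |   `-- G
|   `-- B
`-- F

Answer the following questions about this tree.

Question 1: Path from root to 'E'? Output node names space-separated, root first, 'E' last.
Answer: D E

Derivation:
Walk down from root: D -> E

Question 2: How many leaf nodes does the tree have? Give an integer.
Leaves (nodes with no children): A, B, F, G

Answer: 4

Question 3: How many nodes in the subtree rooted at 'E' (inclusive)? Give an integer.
Answer: 5

Derivation:
Subtree rooted at E contains: A, B, C, E, G
Count = 5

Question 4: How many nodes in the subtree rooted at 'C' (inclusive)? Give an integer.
Answer: 3

Derivation:
Subtree rooted at C contains: A, C, G
Count = 3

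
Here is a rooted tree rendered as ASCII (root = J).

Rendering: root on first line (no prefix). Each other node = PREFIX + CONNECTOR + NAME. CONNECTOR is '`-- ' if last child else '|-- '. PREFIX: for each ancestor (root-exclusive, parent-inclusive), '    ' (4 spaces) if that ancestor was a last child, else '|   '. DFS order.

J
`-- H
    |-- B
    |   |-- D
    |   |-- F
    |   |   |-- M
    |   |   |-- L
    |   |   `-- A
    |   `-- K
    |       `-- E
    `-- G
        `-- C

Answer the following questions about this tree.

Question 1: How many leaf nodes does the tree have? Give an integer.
Leaves (nodes with no children): A, C, D, E, L, M

Answer: 6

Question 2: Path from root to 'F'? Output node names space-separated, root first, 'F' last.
Walk down from root: J -> H -> B -> F

Answer: J H B F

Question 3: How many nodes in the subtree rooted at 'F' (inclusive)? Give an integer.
Subtree rooted at F contains: A, F, L, M
Count = 4

Answer: 4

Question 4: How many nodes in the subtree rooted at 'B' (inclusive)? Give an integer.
Subtree rooted at B contains: A, B, D, E, F, K, L, M
Count = 8

Answer: 8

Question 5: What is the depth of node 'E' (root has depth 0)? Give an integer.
Path from root to E: J -> H -> B -> K -> E
Depth = number of edges = 4

Answer: 4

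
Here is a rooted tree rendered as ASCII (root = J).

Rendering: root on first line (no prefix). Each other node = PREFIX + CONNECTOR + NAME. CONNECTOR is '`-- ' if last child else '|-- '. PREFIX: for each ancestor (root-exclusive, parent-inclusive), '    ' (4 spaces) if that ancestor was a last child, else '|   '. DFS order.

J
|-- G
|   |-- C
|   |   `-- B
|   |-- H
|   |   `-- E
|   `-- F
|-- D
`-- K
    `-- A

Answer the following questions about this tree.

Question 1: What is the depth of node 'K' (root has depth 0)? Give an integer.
Answer: 1

Derivation:
Path from root to K: J -> K
Depth = number of edges = 1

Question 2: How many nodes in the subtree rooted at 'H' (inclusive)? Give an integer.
Answer: 2

Derivation:
Subtree rooted at H contains: E, H
Count = 2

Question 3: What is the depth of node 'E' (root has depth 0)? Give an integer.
Path from root to E: J -> G -> H -> E
Depth = number of edges = 3

Answer: 3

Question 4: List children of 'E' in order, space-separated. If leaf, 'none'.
Answer: none

Derivation:
Node E's children (from adjacency): (leaf)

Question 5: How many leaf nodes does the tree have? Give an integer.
Answer: 5

Derivation:
Leaves (nodes with no children): A, B, D, E, F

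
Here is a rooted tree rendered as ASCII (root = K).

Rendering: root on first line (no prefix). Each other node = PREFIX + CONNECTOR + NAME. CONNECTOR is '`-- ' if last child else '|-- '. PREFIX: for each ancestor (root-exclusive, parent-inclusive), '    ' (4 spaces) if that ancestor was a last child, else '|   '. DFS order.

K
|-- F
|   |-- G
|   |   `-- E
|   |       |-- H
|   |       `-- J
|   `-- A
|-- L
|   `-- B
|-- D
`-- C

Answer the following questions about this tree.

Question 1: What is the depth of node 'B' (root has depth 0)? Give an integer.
Path from root to B: K -> L -> B
Depth = number of edges = 2

Answer: 2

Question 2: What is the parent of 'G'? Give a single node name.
Answer: F

Derivation:
Scan adjacency: G appears as child of F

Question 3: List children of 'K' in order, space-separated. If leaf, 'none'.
Node K's children (from adjacency): F, L, D, C

Answer: F L D C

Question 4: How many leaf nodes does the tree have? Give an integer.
Answer: 6

Derivation:
Leaves (nodes with no children): A, B, C, D, H, J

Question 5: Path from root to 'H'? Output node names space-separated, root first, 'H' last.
Walk down from root: K -> F -> G -> E -> H

Answer: K F G E H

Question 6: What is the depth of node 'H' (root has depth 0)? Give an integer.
Answer: 4

Derivation:
Path from root to H: K -> F -> G -> E -> H
Depth = number of edges = 4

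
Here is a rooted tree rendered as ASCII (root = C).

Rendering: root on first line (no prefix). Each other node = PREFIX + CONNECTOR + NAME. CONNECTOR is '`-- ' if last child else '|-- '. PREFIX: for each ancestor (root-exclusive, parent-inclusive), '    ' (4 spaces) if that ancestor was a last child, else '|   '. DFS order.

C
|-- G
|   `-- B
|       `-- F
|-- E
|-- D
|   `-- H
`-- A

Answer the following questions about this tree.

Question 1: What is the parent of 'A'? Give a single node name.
Scan adjacency: A appears as child of C

Answer: C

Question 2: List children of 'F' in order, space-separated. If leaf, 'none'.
Node F's children (from adjacency): (leaf)

Answer: none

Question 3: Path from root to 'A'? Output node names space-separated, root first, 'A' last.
Answer: C A

Derivation:
Walk down from root: C -> A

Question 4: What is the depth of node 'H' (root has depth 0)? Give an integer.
Path from root to H: C -> D -> H
Depth = number of edges = 2

Answer: 2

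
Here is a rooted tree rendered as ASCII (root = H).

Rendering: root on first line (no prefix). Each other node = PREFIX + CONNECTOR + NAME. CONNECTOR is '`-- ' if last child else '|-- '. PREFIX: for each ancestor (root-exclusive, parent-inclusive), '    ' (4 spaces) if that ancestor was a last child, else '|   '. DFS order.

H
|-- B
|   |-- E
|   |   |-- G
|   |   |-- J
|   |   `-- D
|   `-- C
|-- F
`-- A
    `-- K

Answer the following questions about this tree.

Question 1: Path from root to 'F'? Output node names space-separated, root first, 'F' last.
Walk down from root: H -> F

Answer: H F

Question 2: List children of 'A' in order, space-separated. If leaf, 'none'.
Node A's children (from adjacency): K

Answer: K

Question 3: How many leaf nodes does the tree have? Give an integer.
Answer: 6

Derivation:
Leaves (nodes with no children): C, D, F, G, J, K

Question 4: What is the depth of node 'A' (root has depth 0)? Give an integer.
Path from root to A: H -> A
Depth = number of edges = 1

Answer: 1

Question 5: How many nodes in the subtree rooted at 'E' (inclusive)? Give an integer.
Answer: 4

Derivation:
Subtree rooted at E contains: D, E, G, J
Count = 4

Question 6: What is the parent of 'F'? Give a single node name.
Scan adjacency: F appears as child of H

Answer: H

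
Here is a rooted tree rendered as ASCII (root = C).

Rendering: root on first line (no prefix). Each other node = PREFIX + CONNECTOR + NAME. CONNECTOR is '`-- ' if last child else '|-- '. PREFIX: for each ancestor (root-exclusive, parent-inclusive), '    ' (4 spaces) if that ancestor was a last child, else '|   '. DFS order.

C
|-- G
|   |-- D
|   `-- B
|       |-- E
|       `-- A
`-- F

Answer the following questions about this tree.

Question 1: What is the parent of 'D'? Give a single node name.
Scan adjacency: D appears as child of G

Answer: G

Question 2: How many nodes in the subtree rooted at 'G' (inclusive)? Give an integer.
Subtree rooted at G contains: A, B, D, E, G
Count = 5

Answer: 5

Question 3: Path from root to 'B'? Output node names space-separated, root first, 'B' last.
Answer: C G B

Derivation:
Walk down from root: C -> G -> B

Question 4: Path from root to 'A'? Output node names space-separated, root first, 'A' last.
Walk down from root: C -> G -> B -> A

Answer: C G B A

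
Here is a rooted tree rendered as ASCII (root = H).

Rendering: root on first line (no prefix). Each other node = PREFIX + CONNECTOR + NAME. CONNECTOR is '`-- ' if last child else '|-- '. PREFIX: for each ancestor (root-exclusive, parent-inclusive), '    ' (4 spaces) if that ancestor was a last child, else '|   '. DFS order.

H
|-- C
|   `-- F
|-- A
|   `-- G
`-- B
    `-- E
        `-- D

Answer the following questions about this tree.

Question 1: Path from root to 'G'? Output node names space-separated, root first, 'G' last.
Walk down from root: H -> A -> G

Answer: H A G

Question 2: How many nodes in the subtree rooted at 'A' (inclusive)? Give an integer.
Subtree rooted at A contains: A, G
Count = 2

Answer: 2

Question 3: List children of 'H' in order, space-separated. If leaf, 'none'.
Node H's children (from adjacency): C, A, B

Answer: C A B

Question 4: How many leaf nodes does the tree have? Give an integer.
Answer: 3

Derivation:
Leaves (nodes with no children): D, F, G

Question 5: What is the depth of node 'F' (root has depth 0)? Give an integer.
Path from root to F: H -> C -> F
Depth = number of edges = 2

Answer: 2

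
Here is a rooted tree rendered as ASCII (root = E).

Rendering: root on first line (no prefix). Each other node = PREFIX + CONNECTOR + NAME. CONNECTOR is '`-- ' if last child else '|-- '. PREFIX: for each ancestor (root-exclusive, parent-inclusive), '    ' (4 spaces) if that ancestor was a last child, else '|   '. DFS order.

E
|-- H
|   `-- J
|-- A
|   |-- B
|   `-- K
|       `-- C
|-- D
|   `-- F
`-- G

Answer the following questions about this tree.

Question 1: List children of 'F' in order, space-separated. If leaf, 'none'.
Answer: none

Derivation:
Node F's children (from adjacency): (leaf)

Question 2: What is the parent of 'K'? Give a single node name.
Answer: A

Derivation:
Scan adjacency: K appears as child of A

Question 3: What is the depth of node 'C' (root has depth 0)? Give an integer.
Path from root to C: E -> A -> K -> C
Depth = number of edges = 3

Answer: 3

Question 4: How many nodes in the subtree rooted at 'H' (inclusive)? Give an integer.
Subtree rooted at H contains: H, J
Count = 2

Answer: 2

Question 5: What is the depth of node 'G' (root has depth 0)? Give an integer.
Answer: 1

Derivation:
Path from root to G: E -> G
Depth = number of edges = 1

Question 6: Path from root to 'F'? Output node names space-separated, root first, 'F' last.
Answer: E D F

Derivation:
Walk down from root: E -> D -> F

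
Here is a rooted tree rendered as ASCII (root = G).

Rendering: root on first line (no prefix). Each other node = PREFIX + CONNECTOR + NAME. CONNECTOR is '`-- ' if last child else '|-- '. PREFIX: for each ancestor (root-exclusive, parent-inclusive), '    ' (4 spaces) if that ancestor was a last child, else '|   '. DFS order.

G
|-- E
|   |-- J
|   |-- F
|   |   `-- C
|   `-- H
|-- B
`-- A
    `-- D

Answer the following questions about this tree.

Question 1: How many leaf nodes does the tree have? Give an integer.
Answer: 5

Derivation:
Leaves (nodes with no children): B, C, D, H, J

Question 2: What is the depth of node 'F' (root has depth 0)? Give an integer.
Path from root to F: G -> E -> F
Depth = number of edges = 2

Answer: 2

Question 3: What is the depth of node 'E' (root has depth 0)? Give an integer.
Path from root to E: G -> E
Depth = number of edges = 1

Answer: 1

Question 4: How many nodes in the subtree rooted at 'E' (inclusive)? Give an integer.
Answer: 5

Derivation:
Subtree rooted at E contains: C, E, F, H, J
Count = 5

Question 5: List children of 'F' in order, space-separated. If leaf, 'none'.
Node F's children (from adjacency): C

Answer: C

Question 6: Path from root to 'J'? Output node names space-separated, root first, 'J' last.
Walk down from root: G -> E -> J

Answer: G E J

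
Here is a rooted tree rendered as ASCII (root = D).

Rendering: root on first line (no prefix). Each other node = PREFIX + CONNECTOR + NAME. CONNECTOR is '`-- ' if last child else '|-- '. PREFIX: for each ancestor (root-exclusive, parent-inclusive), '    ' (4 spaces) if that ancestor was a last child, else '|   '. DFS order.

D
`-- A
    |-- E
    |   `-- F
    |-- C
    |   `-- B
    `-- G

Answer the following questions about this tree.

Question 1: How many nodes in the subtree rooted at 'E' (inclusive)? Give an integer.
Answer: 2

Derivation:
Subtree rooted at E contains: E, F
Count = 2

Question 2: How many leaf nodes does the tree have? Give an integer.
Answer: 3

Derivation:
Leaves (nodes with no children): B, F, G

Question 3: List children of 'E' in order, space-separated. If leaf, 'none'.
Node E's children (from adjacency): F

Answer: F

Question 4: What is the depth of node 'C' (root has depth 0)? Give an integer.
Path from root to C: D -> A -> C
Depth = number of edges = 2

Answer: 2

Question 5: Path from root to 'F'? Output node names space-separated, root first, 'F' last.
Answer: D A E F

Derivation:
Walk down from root: D -> A -> E -> F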